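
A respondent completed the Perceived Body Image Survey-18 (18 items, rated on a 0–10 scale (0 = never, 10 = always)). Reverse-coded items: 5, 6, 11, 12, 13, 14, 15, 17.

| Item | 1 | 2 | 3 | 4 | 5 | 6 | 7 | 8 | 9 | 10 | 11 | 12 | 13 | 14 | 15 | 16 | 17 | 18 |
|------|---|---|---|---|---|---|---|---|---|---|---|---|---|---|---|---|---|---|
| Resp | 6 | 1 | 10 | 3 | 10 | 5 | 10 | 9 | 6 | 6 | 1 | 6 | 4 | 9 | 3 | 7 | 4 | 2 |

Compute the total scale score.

98

Apply reverse scoring (reverse-coded value = 10 − response):
  item 5: 10 − 10 = 0
  item 6: 10 − 5 = 5
  item 11: 10 − 1 = 9
  item 12: 10 − 6 = 4
  item 13: 10 − 4 = 6
  item 14: 10 − 9 = 1
  item 15: 10 − 3 = 7
  item 17: 10 − 4 = 6
After reverse-coding: 6, 1, 10, 3, 0, 5, 10, 9, 6, 6, 9, 4, 6, 1, 7, 7, 6, 2
Total = 6 + 1 + 10 + 3 + 0 + 5 + 10 + 9 + 6 + 6 + 9 + 4 + 6 + 1 + 7 + 7 + 6 + 2 = 98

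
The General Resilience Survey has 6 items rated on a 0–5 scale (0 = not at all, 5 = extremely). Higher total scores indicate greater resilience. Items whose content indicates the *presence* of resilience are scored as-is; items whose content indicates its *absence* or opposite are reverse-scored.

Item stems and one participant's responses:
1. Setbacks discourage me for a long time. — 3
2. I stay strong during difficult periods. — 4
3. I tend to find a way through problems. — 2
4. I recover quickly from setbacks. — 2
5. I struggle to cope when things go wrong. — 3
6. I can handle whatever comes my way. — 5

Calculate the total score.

Items 1, 5 describe the absence/opposite of resilience → reverse-score.
reversed = (0+5) − raw = 5 − raw.
  item 1: 5 − 3 = 2
  item 2: 4
  item 3: 2
  item 4: 2
  item 5: 5 − 3 = 2
  item 6: 5
Total = 2 + 4 + 2 + 2 + 2 + 5 = 17

17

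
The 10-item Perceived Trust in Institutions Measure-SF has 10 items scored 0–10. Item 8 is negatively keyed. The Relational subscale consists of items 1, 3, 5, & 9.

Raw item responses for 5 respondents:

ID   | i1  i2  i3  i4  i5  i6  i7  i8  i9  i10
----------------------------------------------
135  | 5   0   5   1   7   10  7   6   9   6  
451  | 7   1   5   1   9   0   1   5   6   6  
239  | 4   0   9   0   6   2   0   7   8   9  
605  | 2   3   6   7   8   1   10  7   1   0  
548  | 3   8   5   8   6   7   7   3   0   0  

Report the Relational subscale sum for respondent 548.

Respondent 548 raw: 3, 8, 5, 8, 6, 7, 7, 3, 0, 0.
Relational items: 1, 3, 5, 9.
Reverse-coded (reverse-coded value = 10 − response):
  item 1: 3
  item 3: 5
  item 5: 6
  item 9: 0
Sum = 3 + 5 + 6 + 0 = 14

14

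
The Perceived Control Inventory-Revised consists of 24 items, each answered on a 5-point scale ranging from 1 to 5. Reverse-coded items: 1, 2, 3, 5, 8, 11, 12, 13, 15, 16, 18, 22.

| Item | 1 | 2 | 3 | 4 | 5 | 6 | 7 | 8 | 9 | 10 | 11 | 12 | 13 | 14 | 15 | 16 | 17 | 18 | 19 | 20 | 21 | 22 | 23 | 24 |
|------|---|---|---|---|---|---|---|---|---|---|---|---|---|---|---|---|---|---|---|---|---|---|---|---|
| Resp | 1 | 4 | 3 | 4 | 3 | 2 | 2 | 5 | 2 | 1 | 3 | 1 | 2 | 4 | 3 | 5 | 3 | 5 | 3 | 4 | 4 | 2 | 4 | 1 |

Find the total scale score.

Raw sum = 71. Reverse-coded items: 1, 2, 3, 5, 8, 11, 12, 13, 15, 16, 18, 22; their raw sum = 37.
Each reversal replaces raw with 6 − raw, changing the total by 6 − 2·raw per item.
Total = 71 + 12·6 − 2·37 = 71 + 72 − 74 = 69

69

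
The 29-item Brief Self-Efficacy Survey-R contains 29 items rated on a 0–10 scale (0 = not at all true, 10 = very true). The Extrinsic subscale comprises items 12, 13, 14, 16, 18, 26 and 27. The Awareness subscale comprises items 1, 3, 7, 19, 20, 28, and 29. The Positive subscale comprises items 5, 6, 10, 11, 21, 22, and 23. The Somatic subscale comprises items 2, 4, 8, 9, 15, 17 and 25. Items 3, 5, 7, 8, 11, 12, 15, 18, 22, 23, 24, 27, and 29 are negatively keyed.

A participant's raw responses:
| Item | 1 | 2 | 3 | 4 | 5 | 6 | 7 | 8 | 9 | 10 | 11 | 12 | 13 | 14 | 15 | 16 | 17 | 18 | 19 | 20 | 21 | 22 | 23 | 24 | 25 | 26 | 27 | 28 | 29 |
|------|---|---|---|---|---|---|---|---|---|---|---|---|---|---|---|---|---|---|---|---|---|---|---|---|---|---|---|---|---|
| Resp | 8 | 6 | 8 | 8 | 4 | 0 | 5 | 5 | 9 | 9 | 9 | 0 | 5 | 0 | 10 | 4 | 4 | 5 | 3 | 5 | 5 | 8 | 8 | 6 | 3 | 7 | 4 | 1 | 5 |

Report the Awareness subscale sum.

29

Awareness items: 1, 3, 7, 19, 20, 28, 29.
Of these, items 3, 7 and 29 are negatively keyed; reverse-coded value = 10 − response.
  item 1: 8
  item 3: 10 − 8 = 2
  item 7: 10 − 5 = 5
  item 19: 3
  item 20: 5
  item 28: 1
  item 29: 10 − 5 = 5
Sum = 8 + 2 + 5 + 3 + 5 + 1 + 5 = 29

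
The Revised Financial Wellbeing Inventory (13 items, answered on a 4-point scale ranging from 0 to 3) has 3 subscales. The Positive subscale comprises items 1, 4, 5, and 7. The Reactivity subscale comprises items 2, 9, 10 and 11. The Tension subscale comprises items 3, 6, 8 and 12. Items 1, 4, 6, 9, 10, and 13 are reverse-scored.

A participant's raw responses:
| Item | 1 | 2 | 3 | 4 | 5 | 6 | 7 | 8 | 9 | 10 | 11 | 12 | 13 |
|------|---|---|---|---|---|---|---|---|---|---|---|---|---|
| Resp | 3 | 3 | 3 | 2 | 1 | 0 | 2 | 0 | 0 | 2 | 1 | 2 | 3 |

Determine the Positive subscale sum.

4

Positive items: 1, 4, 5, 7.
Of these, items 1 and 4 are reverse-scored; on a 0–3 scale, reversed = 3 − raw.
  item 1: 3 − 3 = 0
  item 4: 3 − 2 = 1
  item 5: 1
  item 7: 2
Sum = 0 + 1 + 1 + 2 = 4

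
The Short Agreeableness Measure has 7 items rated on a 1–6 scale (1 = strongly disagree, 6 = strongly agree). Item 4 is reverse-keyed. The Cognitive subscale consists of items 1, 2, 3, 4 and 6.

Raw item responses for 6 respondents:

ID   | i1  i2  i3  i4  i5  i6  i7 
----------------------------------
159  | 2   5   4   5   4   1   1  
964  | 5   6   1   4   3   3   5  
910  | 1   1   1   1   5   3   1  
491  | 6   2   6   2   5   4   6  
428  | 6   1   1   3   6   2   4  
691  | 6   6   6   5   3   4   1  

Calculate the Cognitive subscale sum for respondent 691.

24

Respondent 691 raw: 6, 6, 6, 5, 3, 4, 1.
Cognitive items: 1, 2, 3, 4, 6.
Reverse-coded (reverse-coded value = 7 − response):
  item 1: 6
  item 2: 6
  item 3: 6
  item 4: 7 − 5 = 2
  item 6: 4
Sum = 6 + 6 + 6 + 2 + 4 = 24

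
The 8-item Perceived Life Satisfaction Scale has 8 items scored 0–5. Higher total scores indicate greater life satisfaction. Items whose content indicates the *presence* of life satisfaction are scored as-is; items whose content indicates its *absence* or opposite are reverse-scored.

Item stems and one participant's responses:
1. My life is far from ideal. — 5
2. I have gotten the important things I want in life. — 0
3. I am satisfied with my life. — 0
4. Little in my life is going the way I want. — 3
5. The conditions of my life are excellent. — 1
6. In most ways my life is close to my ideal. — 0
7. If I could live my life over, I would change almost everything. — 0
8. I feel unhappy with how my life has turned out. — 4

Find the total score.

9

Items 1, 4, 7, 8 describe the absence/opposite of life satisfaction → reverse-score.
reversed = (0+5) − raw = 5 − raw.
  item 1: 5 − 5 = 0
  item 2: 0
  item 3: 0
  item 4: 5 − 3 = 2
  item 5: 1
  item 6: 0
  item 7: 5 − 0 = 5
  item 8: 5 − 4 = 1
Total = 0 + 0 + 0 + 2 + 1 + 0 + 5 + 1 = 9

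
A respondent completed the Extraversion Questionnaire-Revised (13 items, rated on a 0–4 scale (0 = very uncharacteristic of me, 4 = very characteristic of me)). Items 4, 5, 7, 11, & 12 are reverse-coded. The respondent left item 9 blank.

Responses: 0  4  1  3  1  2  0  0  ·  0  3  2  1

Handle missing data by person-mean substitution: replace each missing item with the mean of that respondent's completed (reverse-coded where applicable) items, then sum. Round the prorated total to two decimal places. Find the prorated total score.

20.58

Reverse-coded (on a 0–4 scale, reversed = 4 − raw):
  item 4: 4 − 3 = 1
  item 5: 4 − 1 = 3
  item 7: 4 − 0 = 4
  item 11: 4 − 3 = 1
  item 12: 4 − 2 = 2
Completed scored items (12 of 13): 0, 4, 1, 1, 3, 2, 4, 0, 0, 1, 2, 1; sum = 19.
Person mean = 19 / 12 ≈ 1.5833
Prorated total = (19 / 12) × 13 = 20.58 (to 2 dp)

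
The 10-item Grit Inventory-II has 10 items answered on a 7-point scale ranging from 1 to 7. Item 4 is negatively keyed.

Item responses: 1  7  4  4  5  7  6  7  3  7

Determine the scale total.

Apply reverse scoring (on a 1–7 scale, reversed = 8 − raw):
  item 4: 8 − 4 = 4
Scored responses: 1, 7, 4, 4, 5, 7, 6, 7, 3, 7
Total = 1 + 7 + 4 + 4 + 5 + 7 + 6 + 7 + 3 + 7 = 51

51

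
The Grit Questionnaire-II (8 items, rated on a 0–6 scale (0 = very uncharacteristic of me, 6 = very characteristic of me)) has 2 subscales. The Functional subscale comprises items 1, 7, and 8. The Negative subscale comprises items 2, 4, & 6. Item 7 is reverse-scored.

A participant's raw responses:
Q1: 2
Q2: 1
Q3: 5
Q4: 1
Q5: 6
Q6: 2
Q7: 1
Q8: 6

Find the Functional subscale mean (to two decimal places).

4.33

Functional items: 1, 7, 8.
Of these, item 7 is reverse-scored; reverse-coded value = 6 − response.
  item 1: 2
  item 7: 6 − 1 = 5
  item 8: 6
Sum = 2 + 5 + 6 = 13
Mean = 13 / 3 = 4.33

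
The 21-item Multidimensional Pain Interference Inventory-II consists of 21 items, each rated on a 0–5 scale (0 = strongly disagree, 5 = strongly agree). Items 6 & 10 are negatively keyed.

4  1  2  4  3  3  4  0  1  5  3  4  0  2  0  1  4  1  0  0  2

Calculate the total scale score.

38

Reversing items 6 & 10 with 5 − raw:
Total = 4 + 1 + 2 + 4 + 3 + (5−3) + 4 + 0 + 1 + (5−5) + 3 + 4 + 0 + 2 + 0 + 1 + 4 + 1 + 0 + 0 + 2
      = 4 + 1 + 2 + 4 + 3 + 2 + 4 + 0 + 1 + 0 + 3 + 4 + 0 + 2 + 0 + 1 + 4 + 1 + 0 + 0 + 2 = 38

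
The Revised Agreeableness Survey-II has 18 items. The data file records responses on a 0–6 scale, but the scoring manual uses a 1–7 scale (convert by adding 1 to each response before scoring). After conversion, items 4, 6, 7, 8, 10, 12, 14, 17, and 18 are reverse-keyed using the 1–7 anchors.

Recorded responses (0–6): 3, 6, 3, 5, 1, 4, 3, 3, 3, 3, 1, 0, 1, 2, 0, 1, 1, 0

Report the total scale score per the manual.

Convert to 1–7: 4, 7, 4, 6, 2, 5, 4, 4, 4, 4, 2, 1, 2, 3, 1, 2, 2, 1
Reverse-coded (reverse-coded value = 8 − response):
  item 4: 8 − 6 = 2
  item 6: 8 − 5 = 3
  item 7: 8 − 4 = 4
  item 8: 8 − 4 = 4
  item 10: 8 − 4 = 4
  item 12: 8 − 1 = 7
  item 14: 8 − 3 = 5
  item 17: 8 − 2 = 6
  item 18: 8 − 1 = 7
Scored: 4, 7, 4, 2, 2, 3, 4, 4, 4, 4, 2, 7, 2, 5, 1, 2, 6, 7
Total = 70

70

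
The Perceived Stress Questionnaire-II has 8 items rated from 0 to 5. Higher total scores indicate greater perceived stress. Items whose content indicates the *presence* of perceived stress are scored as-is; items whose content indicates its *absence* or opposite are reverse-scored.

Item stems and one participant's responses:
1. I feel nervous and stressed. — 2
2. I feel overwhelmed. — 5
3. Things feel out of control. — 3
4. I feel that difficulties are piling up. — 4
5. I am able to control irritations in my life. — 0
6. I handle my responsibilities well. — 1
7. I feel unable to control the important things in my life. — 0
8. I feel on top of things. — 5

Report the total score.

23

Items 5, 6, 8 describe the absence/opposite of perceived stress → reverse-score.
reverse-coded value = 5 − response.
  item 1: 2
  item 2: 5
  item 3: 3
  item 4: 4
  item 5: 5 − 0 = 5
  item 6: 5 − 1 = 4
  item 7: 0
  item 8: 5 − 5 = 0
Total = 2 + 5 + 3 + 4 + 5 + 4 + 0 + 0 = 23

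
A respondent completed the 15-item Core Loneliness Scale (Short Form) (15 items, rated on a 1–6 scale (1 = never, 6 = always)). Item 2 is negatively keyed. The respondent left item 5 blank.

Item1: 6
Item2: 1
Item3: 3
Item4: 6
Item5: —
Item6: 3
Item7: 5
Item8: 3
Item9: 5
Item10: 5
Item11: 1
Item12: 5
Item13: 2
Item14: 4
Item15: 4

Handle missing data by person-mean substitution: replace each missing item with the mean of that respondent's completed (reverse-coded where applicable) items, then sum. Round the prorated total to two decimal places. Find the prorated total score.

62.14

Reverse-coded (reverse-coded value = 7 − response):
  item 2: 7 − 1 = 6
Completed scored items (14 of 15): 6, 6, 3, 6, 3, 5, 3, 5, 5, 1, 5, 2, 4, 4; sum = 58.
Person mean = 58 / 14 ≈ 4.1429
Prorated total = (58 / 14) × 15 = 62.14 (to 2 dp)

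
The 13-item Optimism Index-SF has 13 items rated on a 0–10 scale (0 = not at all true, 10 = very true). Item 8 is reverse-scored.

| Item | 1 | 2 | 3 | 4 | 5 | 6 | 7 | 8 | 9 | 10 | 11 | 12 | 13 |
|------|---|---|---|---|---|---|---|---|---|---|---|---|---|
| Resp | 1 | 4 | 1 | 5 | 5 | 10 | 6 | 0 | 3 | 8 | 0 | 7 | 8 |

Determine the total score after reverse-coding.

Reversing item 8 with 10 − raw:
Total = 1 + 4 + 1 + 5 + 5 + 10 + 6 + (10−0) + 3 + 8 + 0 + 7 + 8
      = 1 + 4 + 1 + 5 + 5 + 10 + 6 + 10 + 3 + 8 + 0 + 7 + 8 = 68

68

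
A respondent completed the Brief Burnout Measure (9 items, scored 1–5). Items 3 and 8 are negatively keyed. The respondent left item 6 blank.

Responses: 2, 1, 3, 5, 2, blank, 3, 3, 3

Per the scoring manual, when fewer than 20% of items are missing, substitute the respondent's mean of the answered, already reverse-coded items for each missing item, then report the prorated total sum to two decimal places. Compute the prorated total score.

24.75

Reverse-coded (reversed = (1+5) − raw = 6 − raw):
  item 3: 6 − 3 = 3
  item 8: 6 − 3 = 3
Completed scored items (8 of 9): 2, 1, 3, 5, 2, 3, 3, 3; sum = 22.
Person mean = 22 / 8 ≈ 2.7500
Prorated total = (22 / 8) × 9 = 24.75 (to 2 dp)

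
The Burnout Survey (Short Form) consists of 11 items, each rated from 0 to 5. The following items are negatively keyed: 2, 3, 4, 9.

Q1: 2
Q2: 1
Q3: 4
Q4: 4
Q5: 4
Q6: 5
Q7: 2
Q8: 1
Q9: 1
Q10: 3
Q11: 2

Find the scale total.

Apply reverse scoring (reversed = (0+5) − raw = 5 − raw):
  item 2: 5 − 1 = 4
  item 3: 5 − 4 = 1
  item 4: 5 − 4 = 1
  item 9: 5 − 1 = 4
After reverse-coding: 2, 4, 1, 1, 4, 5, 2, 1, 4, 3, 2
Total = 2 + 4 + 1 + 1 + 4 + 5 + 2 + 1 + 4 + 3 + 2 = 29

29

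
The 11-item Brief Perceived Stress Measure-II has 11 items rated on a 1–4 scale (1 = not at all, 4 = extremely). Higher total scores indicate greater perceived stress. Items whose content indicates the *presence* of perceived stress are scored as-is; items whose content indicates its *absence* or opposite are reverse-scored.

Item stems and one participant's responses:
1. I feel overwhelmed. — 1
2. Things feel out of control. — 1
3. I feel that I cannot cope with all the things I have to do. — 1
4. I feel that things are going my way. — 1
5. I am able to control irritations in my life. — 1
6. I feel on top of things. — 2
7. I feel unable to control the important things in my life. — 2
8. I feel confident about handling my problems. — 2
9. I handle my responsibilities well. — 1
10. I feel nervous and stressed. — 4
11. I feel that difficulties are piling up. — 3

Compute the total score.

30

Items 4, 5, 6, 8, 9 describe the absence/opposite of perceived stress → reverse-score.
reversed = (1+4) − raw = 5 − raw.
  item 1: 1
  item 2: 1
  item 3: 1
  item 4: 5 − 1 = 4
  item 5: 5 − 1 = 4
  item 6: 5 − 2 = 3
  item 7: 2
  item 8: 5 − 2 = 3
  item 9: 5 − 1 = 4
  item 10: 4
  item 11: 3
Total = 1 + 1 + 1 + 4 + 4 + 3 + 2 + 3 + 4 + 4 + 3 = 30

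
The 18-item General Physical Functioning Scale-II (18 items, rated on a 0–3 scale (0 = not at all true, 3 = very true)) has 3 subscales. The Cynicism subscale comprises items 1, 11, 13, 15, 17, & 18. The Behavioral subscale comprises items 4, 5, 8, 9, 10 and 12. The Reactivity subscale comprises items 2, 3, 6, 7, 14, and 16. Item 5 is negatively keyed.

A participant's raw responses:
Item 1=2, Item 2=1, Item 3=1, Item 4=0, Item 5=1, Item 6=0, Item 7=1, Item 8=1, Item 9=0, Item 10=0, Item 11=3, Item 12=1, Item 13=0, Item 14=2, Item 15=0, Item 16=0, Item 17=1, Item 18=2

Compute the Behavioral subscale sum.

4

Behavioral items: 4, 5, 8, 9, 10, 12.
Of these, item 5 is negatively keyed; reversed = (0+3) − raw = 3 − raw.
  item 4: 0
  item 5: 3 − 1 = 2
  item 8: 1
  item 9: 0
  item 10: 0
  item 12: 1
Sum = 0 + 2 + 1 + 0 + 0 + 1 = 4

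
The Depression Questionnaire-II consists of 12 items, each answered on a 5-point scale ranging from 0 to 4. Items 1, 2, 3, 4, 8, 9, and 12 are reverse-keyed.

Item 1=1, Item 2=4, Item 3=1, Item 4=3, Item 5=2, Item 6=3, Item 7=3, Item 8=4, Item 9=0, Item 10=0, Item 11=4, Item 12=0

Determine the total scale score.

Reversing items 1, 2, 3, 4, 8, 9, & 12 with 4 − raw:
Total = (4−1) + (4−4) + (4−1) + (4−3) + 2 + 3 + 3 + (4−4) + (4−0) + 0 + 4 + (4−0)
      = 3 + 0 + 3 + 1 + 2 + 3 + 3 + 0 + 4 + 0 + 4 + 4 = 27

27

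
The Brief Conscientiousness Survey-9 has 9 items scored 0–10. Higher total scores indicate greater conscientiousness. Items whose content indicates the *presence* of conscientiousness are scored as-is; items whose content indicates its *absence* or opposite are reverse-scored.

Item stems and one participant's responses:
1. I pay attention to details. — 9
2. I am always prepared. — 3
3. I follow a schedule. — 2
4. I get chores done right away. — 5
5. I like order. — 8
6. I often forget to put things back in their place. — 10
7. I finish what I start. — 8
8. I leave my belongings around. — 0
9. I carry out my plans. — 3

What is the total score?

Items 6, 8 describe the absence/opposite of conscientiousness → reverse-score.
on a 0–10 scale, reversed = 10 − raw.
  item 1: 9
  item 2: 3
  item 3: 2
  item 4: 5
  item 5: 8
  item 6: 10 − 10 = 0
  item 7: 8
  item 8: 10 − 0 = 10
  item 9: 3
Total = 9 + 3 + 2 + 5 + 8 + 0 + 8 + 10 + 3 = 48

48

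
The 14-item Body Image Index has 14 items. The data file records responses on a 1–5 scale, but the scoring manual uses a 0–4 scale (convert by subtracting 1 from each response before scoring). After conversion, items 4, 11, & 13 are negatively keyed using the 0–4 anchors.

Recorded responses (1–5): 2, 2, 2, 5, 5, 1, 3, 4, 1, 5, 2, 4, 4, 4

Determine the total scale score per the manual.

26

Convert to 0–4: 1, 1, 1, 4, 4, 0, 2, 3, 0, 4, 1, 3, 3, 3
Reverse-coded (reversed = (0+4) − raw = 4 − raw):
  item 4: 4 − 4 = 0
  item 11: 4 − 1 = 3
  item 13: 4 − 3 = 1
Scored: 1, 1, 1, 0, 4, 0, 2, 3, 0, 4, 3, 3, 1, 3
Total = 26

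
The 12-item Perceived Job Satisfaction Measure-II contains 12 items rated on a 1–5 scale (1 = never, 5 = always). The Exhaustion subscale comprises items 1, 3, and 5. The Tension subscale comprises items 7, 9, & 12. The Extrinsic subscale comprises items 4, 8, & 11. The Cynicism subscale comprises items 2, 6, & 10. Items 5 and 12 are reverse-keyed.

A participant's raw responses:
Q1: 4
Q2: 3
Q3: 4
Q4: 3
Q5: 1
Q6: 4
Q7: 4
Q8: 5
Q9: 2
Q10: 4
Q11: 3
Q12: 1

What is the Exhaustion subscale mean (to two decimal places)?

Exhaustion items: 1, 3, 5.
Of these, item 5 is reverse-keyed; on a 1–5 scale, reversed = 6 − raw.
  item 1: 4
  item 3: 4
  item 5: 6 − 1 = 5
Sum = 4 + 4 + 5 = 13
Mean = 13 / 3 = 4.33

4.33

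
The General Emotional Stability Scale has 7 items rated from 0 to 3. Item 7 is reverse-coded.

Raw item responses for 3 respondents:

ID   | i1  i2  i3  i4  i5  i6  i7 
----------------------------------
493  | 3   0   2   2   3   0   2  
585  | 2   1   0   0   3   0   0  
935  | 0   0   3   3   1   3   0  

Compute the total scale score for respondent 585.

Respondent 585 raw: 2, 1, 0, 0, 3, 0, 0.
Reverse-coded (reversed = (0+3) − raw = 3 − raw):
  item 1: 2
  item 2: 1
  item 3: 0
  item 4: 0
  item 5: 3
  item 6: 0
  item 7: 3 − 0 = 3
Sum = 2 + 1 + 0 + 0 + 3 + 0 + 3 = 9

9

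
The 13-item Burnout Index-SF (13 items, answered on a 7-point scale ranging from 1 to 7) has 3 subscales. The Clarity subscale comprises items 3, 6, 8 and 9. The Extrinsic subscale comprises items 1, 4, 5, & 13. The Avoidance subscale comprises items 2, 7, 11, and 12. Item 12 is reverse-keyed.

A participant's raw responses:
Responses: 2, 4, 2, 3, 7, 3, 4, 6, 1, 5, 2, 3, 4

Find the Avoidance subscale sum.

Avoidance items: 2, 7, 11, 12.
Of these, item 12 is reverse-keyed; reversed = (1+7) − raw = 8 − raw.
  item 2: 4
  item 7: 4
  item 11: 2
  item 12: 8 − 3 = 5
Sum = 4 + 4 + 2 + 5 = 15

15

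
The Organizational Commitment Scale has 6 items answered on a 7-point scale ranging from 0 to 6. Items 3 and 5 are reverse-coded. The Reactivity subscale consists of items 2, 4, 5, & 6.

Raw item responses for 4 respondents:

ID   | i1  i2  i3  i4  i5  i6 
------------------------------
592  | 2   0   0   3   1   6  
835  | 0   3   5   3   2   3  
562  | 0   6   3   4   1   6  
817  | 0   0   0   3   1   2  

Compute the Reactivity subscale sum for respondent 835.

13

Respondent 835 raw: 0, 3, 5, 3, 2, 3.
Reactivity items: 2, 4, 5, 6.
Reverse-coded (on a 0–6 scale, reversed = 6 − raw):
  item 2: 3
  item 4: 3
  item 5: 6 − 2 = 4
  item 6: 3
Sum = 3 + 3 + 4 + 3 = 13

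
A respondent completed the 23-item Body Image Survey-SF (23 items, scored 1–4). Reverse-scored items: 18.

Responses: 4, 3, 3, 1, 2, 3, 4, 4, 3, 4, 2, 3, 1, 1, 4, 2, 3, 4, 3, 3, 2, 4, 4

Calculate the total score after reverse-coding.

64

Reversing item 18 with 5 − raw:
Total = 4 + 3 + 3 + 1 + 2 + 3 + 4 + 4 + 3 + 4 + 2 + 3 + 1 + 1 + 4 + 2 + 3 + (5−4) + 3 + 3 + 2 + 4 + 4
      = 4 + 3 + 3 + 1 + 2 + 3 + 4 + 4 + 3 + 4 + 2 + 3 + 1 + 1 + 4 + 2 + 3 + 1 + 3 + 3 + 2 + 4 + 4 = 64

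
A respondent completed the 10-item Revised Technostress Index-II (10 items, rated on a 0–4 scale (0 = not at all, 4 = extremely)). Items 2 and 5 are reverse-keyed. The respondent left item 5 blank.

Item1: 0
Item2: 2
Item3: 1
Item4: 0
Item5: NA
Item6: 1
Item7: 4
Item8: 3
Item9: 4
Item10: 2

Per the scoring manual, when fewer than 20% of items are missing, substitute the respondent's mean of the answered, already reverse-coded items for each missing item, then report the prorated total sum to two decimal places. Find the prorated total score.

Reverse-coded (reversed = (0+4) − raw = 4 − raw):
  item 2: 4 − 2 = 2
Completed scored items (9 of 10): 0, 2, 1, 0, 1, 4, 3, 4, 2; sum = 17.
Person mean = 17 / 9 ≈ 1.8889
Prorated total = (17 / 9) × 10 = 18.89 (to 2 dp)

18.89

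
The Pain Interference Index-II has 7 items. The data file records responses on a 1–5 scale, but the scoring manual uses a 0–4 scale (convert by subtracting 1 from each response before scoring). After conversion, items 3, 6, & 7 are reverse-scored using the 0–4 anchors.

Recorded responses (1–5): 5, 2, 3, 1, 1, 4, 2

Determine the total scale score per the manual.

11

Convert to 0–4: 4, 1, 2, 0, 0, 3, 1
Reverse-coded (reverse-coded value = 4 − response):
  item 3: 4 − 2 = 2
  item 6: 4 − 3 = 1
  item 7: 4 − 1 = 3
Scored: 4, 1, 2, 0, 0, 1, 3
Total = 11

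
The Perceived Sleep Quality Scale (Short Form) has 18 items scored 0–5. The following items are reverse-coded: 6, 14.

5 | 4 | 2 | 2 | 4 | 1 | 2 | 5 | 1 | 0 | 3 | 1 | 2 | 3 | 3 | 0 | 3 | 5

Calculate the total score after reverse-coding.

Apply reverse scoring (reverse-coded value = 5 − response):
  item 6: 5 − 1 = 4
  item 14: 5 − 3 = 2
Scored items: 5, 4, 2, 2, 4, 4, 2, 5, 1, 0, 3, 1, 2, 2, 3, 0, 3, 5
Total = 5 + 4 + 2 + 2 + 4 + 4 + 2 + 5 + 1 + 0 + 3 + 1 + 2 + 2 + 3 + 0 + 3 + 5 = 48

48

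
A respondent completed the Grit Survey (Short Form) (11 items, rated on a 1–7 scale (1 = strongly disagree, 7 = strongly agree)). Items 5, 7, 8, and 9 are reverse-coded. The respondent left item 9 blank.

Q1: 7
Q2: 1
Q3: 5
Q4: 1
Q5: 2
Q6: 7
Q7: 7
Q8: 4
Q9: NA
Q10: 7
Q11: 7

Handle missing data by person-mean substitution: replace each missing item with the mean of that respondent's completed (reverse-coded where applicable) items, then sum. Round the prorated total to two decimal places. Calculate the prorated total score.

50.60

Reverse-coded (on a 1–7 scale, reversed = 8 − raw):
  item 5: 8 − 2 = 6
  item 7: 8 − 7 = 1
  item 8: 8 − 4 = 4
Completed scored items (10 of 11): 7, 1, 5, 1, 6, 7, 1, 4, 7, 7; sum = 46.
Person mean = 46 / 10 ≈ 4.6000
Prorated total = (46 / 10) × 11 = 50.60 (to 2 dp)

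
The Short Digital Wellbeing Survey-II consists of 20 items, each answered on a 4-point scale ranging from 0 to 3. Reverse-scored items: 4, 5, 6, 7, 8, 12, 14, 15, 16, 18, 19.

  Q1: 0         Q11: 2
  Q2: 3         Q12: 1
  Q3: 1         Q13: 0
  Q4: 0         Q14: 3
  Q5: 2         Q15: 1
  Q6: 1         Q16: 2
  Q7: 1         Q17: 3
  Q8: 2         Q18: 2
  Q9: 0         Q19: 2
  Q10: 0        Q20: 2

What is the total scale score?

27

Apply reverse scoring (reverse-coded value = 3 − response):
  item 4: 3 − 0 = 3
  item 5: 3 − 2 = 1
  item 6: 3 − 1 = 2
  item 7: 3 − 1 = 2
  item 8: 3 − 2 = 1
  item 12: 3 − 1 = 2
  item 14: 3 − 3 = 0
  item 15: 3 − 1 = 2
  item 16: 3 − 2 = 1
  item 18: 3 − 2 = 1
  item 19: 3 − 2 = 1
After reverse-coding: 0, 3, 1, 3, 1, 2, 2, 1, 0, 0, 2, 2, 0, 0, 2, 1, 3, 1, 1, 2
Total = 0 + 3 + 1 + 3 + 1 + 2 + 2 + 1 + 0 + 0 + 2 + 2 + 0 + 0 + 2 + 1 + 3 + 1 + 1 + 2 = 27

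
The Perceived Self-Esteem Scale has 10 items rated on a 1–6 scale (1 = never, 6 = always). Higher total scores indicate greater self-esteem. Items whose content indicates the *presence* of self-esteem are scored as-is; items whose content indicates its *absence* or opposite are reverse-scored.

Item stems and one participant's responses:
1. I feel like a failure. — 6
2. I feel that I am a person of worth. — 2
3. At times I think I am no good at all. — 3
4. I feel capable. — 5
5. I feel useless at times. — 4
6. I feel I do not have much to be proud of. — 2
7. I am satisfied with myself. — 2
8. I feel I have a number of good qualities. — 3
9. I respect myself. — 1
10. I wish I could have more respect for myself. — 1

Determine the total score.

32

Items 1, 3, 5, 6, 10 describe the absence/opposite of self-esteem → reverse-score.
reverse-coded value = 7 − response.
  item 1: 7 − 6 = 1
  item 2: 2
  item 3: 7 − 3 = 4
  item 4: 5
  item 5: 7 − 4 = 3
  item 6: 7 − 2 = 5
  item 7: 2
  item 8: 3
  item 9: 1
  item 10: 7 − 1 = 6
Total = 1 + 2 + 4 + 5 + 3 + 5 + 2 + 3 + 1 + 6 = 32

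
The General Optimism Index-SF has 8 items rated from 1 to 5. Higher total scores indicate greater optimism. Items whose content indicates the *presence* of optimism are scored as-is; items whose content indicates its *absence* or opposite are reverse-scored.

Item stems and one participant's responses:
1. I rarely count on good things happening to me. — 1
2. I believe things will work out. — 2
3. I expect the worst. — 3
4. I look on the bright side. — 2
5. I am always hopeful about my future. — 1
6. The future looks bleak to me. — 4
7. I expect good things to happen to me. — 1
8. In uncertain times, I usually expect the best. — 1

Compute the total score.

Items 1, 3, 6 describe the absence/opposite of optimism → reverse-score.
reversed = (1+5) − raw = 6 − raw.
  item 1: 6 − 1 = 5
  item 2: 2
  item 3: 6 − 3 = 3
  item 4: 2
  item 5: 1
  item 6: 6 − 4 = 2
  item 7: 1
  item 8: 1
Total = 5 + 2 + 3 + 2 + 1 + 2 + 1 + 1 = 17

17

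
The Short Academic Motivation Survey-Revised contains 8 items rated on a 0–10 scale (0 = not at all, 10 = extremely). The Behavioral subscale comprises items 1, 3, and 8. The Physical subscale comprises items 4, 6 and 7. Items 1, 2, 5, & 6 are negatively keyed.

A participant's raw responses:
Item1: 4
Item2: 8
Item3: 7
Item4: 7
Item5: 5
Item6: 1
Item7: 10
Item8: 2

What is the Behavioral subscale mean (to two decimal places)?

5.00

Behavioral items: 1, 3, 8.
Of these, item 1 is negatively keyed; reversed = (0+10) − raw = 10 − raw.
  item 1: 10 − 4 = 6
  item 3: 7
  item 8: 2
Sum = 6 + 7 + 2 = 15
Mean = 15 / 3 = 5.00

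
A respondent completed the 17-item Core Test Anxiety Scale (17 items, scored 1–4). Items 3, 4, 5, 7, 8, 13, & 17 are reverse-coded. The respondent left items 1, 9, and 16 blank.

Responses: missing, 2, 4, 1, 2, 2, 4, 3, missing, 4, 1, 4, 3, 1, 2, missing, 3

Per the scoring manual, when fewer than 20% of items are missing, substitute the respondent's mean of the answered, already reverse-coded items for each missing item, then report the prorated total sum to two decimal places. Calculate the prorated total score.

Reverse-coded (on a 1–4 scale, reversed = 5 − raw):
  item 3: 5 − 4 = 1
  item 4: 5 − 1 = 4
  item 5: 5 − 2 = 3
  item 7: 5 − 4 = 1
  item 8: 5 − 3 = 2
  item 13: 5 − 3 = 2
  item 17: 5 − 3 = 2
Completed scored items (14 of 17): 2, 1, 4, 3, 2, 1, 2, 4, 1, 4, 2, 1, 2, 2; sum = 31.
Person mean = 31 / 14 ≈ 2.2143
Prorated total = (31 / 14) × 17 = 37.64 (to 2 dp)

37.64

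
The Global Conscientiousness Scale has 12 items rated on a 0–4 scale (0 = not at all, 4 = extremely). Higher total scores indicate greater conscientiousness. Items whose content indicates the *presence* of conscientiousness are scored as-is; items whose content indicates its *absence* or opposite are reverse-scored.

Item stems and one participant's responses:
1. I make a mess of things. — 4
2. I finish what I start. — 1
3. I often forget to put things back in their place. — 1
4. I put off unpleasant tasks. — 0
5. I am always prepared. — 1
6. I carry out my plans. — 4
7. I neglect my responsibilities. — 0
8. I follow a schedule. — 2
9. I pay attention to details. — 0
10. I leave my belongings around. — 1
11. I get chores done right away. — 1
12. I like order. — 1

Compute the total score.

24

Items 1, 3, 4, 7, 10 describe the absence/opposite of conscientiousness → reverse-score.
reverse-coded value = 4 − response.
  item 1: 4 − 4 = 0
  item 2: 1
  item 3: 4 − 1 = 3
  item 4: 4 − 0 = 4
  item 5: 1
  item 6: 4
  item 7: 4 − 0 = 4
  item 8: 2
  item 9: 0
  item 10: 4 − 1 = 3
  item 11: 1
  item 12: 1
Total = 0 + 1 + 3 + 4 + 1 + 4 + 4 + 2 + 0 + 3 + 1 + 1 = 24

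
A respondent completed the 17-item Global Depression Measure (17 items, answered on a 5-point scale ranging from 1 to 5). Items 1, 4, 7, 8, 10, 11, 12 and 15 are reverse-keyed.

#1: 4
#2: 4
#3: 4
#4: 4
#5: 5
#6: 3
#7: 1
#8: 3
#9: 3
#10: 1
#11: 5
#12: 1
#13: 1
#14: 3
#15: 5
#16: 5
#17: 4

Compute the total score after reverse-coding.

56

Reverse-coded items (reverse-coded value = 6 − response):
  item 1: 6 − 4 = 2
  item 4: 6 − 4 = 2
  item 7: 6 − 1 = 5
  item 8: 6 − 3 = 3
  item 10: 6 − 1 = 5
  item 11: 6 − 5 = 1
  item 12: 6 − 1 = 5
  item 15: 6 − 5 = 1
After reverse-coding: 2, 4, 4, 2, 5, 3, 5, 3, 3, 5, 1, 5, 1, 3, 1, 5, 4
Total = 2 + 4 + 4 + 2 + 5 + 3 + 5 + 3 + 3 + 5 + 1 + 5 + 1 + 3 + 1 + 5 + 4 = 56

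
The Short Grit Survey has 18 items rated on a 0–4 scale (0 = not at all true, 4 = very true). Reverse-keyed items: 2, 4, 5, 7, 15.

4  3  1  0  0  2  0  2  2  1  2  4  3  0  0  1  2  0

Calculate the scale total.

Raw sum = 27. Reverse-keyed items: 2, 4, 5, 7, 15; their raw sum = 3.
Each reversal replaces raw with 4 − raw, changing the total by 4 − 2·raw per item.
Total = 27 + 5·4 − 2·3 = 27 + 20 − 6 = 41

41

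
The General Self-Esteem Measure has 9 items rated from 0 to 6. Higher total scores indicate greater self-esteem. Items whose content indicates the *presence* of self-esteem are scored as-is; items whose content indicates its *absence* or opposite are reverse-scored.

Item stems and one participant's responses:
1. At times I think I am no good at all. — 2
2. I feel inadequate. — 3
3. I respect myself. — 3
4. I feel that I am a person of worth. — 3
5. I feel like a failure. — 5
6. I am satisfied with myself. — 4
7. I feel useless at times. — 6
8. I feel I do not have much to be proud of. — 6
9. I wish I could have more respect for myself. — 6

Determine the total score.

18

Items 1, 2, 5, 7, 8, 9 describe the absence/opposite of self-esteem → reverse-score.
reversed = (0+6) − raw = 6 − raw.
  item 1: 6 − 2 = 4
  item 2: 6 − 3 = 3
  item 3: 3
  item 4: 3
  item 5: 6 − 5 = 1
  item 6: 4
  item 7: 6 − 6 = 0
  item 8: 6 − 6 = 0
  item 9: 6 − 6 = 0
Total = 4 + 3 + 3 + 3 + 1 + 4 + 0 + 0 + 0 = 18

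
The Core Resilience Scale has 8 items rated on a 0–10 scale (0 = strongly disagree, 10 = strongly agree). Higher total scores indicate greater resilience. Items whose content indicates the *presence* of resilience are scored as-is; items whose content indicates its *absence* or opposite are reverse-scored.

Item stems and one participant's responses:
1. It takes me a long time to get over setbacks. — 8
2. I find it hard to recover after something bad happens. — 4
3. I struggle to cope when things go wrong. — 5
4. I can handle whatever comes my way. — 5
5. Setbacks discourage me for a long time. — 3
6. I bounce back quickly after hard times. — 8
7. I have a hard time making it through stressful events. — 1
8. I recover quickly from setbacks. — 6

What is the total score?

48

Items 1, 2, 3, 5, 7 describe the absence/opposite of resilience → reverse-score.
reversed = (0+10) − raw = 10 − raw.
  item 1: 10 − 8 = 2
  item 2: 10 − 4 = 6
  item 3: 10 − 5 = 5
  item 4: 5
  item 5: 10 − 3 = 7
  item 6: 8
  item 7: 10 − 1 = 9
  item 8: 6
Total = 2 + 6 + 5 + 5 + 7 + 8 + 9 + 6 = 48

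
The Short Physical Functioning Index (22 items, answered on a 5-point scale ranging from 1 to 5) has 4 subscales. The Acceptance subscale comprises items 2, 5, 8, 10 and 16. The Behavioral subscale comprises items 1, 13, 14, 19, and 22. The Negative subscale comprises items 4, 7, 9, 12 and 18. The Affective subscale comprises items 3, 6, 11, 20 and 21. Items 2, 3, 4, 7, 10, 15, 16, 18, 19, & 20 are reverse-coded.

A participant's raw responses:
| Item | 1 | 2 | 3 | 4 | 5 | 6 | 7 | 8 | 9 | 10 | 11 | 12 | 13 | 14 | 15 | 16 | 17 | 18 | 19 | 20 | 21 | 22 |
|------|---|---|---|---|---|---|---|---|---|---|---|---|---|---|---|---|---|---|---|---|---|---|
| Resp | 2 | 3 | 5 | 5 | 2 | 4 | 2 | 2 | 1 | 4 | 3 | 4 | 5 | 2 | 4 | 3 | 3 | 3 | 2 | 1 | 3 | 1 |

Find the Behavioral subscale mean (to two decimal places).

Behavioral items: 1, 13, 14, 19, 22.
Of these, item 19 is reverse-coded; on a 1–5 scale, reversed = 6 − raw.
  item 1: 2
  item 13: 5
  item 14: 2
  item 19: 6 − 2 = 4
  item 22: 1
Sum = 2 + 5 + 2 + 4 + 1 = 14
Mean = 14 / 5 = 2.80

2.80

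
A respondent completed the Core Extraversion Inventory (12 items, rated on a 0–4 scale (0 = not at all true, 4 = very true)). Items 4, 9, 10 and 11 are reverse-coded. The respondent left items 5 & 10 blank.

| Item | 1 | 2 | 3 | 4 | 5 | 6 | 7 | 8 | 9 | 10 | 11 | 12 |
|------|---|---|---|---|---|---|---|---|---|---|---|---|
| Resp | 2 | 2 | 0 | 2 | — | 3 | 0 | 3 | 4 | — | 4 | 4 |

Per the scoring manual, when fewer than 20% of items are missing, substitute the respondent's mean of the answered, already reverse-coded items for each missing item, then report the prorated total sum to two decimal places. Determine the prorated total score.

19.20

Reverse-coded (reverse-coded value = 4 − response):
  item 4: 4 − 2 = 2
  item 9: 4 − 4 = 0
  item 11: 4 − 4 = 0
Completed scored items (10 of 12): 2, 2, 0, 2, 3, 0, 3, 0, 0, 4; sum = 16.
Person mean = 16 / 10 ≈ 1.6000
Prorated total = (16 / 10) × 12 = 19.20 (to 2 dp)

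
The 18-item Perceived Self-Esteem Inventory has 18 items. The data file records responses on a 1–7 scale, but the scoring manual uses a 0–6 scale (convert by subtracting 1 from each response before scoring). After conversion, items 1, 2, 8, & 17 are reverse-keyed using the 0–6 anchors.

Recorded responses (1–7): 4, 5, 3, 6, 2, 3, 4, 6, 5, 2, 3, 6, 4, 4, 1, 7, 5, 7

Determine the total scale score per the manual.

Convert to 0–6: 3, 4, 2, 5, 1, 2, 3, 5, 4, 1, 2, 5, 3, 3, 0, 6, 4, 6
Reverse-coded (reversed = (0+6) − raw = 6 − raw):
  item 1: 6 − 3 = 3
  item 2: 6 − 4 = 2
  item 8: 6 − 5 = 1
  item 17: 6 − 4 = 2
Scored: 3, 2, 2, 5, 1, 2, 3, 1, 4, 1, 2, 5, 3, 3, 0, 6, 2, 6
Total = 51

51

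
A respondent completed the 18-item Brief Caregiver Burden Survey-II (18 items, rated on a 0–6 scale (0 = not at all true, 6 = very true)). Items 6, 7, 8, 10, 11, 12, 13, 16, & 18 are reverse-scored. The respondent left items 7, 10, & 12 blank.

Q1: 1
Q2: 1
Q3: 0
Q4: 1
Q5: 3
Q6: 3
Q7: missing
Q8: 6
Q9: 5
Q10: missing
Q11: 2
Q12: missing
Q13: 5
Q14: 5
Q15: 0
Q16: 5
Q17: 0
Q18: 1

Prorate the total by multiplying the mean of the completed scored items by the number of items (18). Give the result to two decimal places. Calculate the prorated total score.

36.00

Reverse-coded (reversed = (0+6) − raw = 6 − raw):
  item 6: 6 − 3 = 3
  item 8: 6 − 6 = 0
  item 11: 6 − 2 = 4
  item 13: 6 − 5 = 1
  item 16: 6 − 5 = 1
  item 18: 6 − 1 = 5
Completed scored items (15 of 18): 1, 1, 0, 1, 3, 3, 0, 5, 4, 1, 5, 0, 1, 0, 5; sum = 30.
Person mean = 30 / 15 ≈ 2.0000
Prorated total = (30 / 15) × 18 = 36.00 (to 2 dp)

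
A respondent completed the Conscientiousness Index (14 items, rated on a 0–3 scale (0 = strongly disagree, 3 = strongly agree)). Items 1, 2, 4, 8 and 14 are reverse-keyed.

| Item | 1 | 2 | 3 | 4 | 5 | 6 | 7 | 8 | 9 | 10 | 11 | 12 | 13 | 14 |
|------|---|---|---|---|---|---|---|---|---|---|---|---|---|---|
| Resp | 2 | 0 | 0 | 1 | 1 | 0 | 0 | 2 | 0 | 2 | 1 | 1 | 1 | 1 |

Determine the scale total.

Raw sum = 12. Reverse-keyed items: 1, 2, 4, 8, 14; their raw sum = 6.
Each reversal replaces raw with 3 − raw, changing the total by 3 − 2·raw per item.
Total = 12 + 5·3 − 2·6 = 12 + 15 − 12 = 15

15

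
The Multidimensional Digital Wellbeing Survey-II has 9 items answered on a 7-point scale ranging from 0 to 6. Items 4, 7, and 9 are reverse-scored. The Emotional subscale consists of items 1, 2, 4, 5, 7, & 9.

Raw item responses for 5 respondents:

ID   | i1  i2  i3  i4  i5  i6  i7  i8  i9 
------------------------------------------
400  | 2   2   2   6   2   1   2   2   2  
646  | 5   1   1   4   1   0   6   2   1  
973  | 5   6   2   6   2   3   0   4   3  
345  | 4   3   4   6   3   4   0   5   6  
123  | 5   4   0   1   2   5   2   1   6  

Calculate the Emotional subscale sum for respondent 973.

Respondent 973 raw: 5, 6, 2, 6, 2, 3, 0, 4, 3.
Emotional items: 1, 2, 4, 5, 7, 9.
Reverse-coded (reverse-coded value = 6 − response):
  item 1: 5
  item 2: 6
  item 4: 6 − 6 = 0
  item 5: 2
  item 7: 6 − 0 = 6
  item 9: 6 − 3 = 3
Sum = 5 + 6 + 0 + 2 + 6 + 3 = 22

22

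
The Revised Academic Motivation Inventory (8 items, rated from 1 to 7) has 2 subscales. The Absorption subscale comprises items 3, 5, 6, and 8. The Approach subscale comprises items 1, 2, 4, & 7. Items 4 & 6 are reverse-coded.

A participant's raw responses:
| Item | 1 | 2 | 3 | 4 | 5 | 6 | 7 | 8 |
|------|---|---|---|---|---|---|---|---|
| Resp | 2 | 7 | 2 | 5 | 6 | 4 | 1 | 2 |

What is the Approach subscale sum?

13

Approach items: 1, 2, 4, 7.
Of these, item 4 is reverse-coded; reverse-coded value = 8 − response.
  item 1: 2
  item 2: 7
  item 4: 8 − 5 = 3
  item 7: 1
Sum = 2 + 7 + 3 + 1 = 13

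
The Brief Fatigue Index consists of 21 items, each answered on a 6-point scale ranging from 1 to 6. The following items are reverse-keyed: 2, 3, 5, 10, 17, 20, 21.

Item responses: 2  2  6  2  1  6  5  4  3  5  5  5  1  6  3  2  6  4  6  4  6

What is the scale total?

Raw sum = 84. Reverse-keyed items: 2, 3, 5, 10, 17, 20, 21; their raw sum = 30.
Each reversal replaces raw with 7 − raw, changing the total by 7 − 2·raw per item.
Total = 84 + 7·7 − 2·30 = 84 + 49 − 60 = 73

73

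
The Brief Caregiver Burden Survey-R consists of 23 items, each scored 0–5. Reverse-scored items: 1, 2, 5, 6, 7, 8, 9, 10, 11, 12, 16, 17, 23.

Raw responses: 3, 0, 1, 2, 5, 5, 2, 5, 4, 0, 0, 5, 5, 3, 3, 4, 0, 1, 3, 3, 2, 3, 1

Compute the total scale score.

57

Reverse-coded items (on a 0–5 scale, reversed = 5 − raw):
  item 1: 5 − 3 = 2
  item 2: 5 − 0 = 5
  item 5: 5 − 5 = 0
  item 6: 5 − 5 = 0
  item 7: 5 − 2 = 3
  item 8: 5 − 5 = 0
  item 9: 5 − 4 = 1
  item 10: 5 − 0 = 5
  item 11: 5 − 0 = 5
  item 12: 5 − 5 = 0
  item 16: 5 − 4 = 1
  item 17: 5 − 0 = 5
  item 23: 5 − 1 = 4
After reverse-coding: 2, 5, 1, 2, 0, 0, 3, 0, 1, 5, 5, 0, 5, 3, 3, 1, 5, 1, 3, 3, 2, 3, 4
Total = 2 + 5 + 1 + 2 + 0 + 0 + 3 + 0 + 1 + 5 + 5 + 0 + 5 + 3 + 3 + 1 + 5 + 1 + 3 + 3 + 2 + 3 + 4 = 57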